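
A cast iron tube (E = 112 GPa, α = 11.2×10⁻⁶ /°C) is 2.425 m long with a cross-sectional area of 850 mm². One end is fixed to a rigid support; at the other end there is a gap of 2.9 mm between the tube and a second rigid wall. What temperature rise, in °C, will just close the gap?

Contact occurs when the free expansion equals the gap: αΔT L = 2.9 mm.
So ΔT = g/(αL) = 2.9/(11.2×10⁻⁶ × 2425) = 106.8 °C.

ΔT ≈ 107 °C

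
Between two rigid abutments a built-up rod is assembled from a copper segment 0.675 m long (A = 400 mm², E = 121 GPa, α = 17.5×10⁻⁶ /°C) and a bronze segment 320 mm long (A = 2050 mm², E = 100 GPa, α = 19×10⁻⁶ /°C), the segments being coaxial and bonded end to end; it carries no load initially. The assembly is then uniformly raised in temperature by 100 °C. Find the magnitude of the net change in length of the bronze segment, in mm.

Free thermal expansion of the whole bar: Σ αᵢΔT Lᵢ = 17.5×10⁻⁶×100×675 + 19×10⁻⁶×100×320 = 1.789 mm.
The walls prevent any net length change, so an axial force P (same in every segment) develops. Compatibility: P · Σ Lᵢ/(AᵢEᵢ) = δ_free.
The series flexibility is Σ Lᵢ/(AᵢEᵢ) = 675/(400×121×10³) + 320/(2050×100×10³) = 1.551×10⁻⁵ mm/N.
Hence P = δ_free / Σ(L/AE) = 1.789/1.551×10⁻⁵ = 115.4 kN (compressive).
For the bronze segment, free thermal change = 19×10⁻⁶×100×320 = 0.608 mm and elastic change from P = 115400×320/(2050×100×10³) = 0.1801 mm; these oppose, so the net change is 0.428 mm (segment lengthens).

|ΔL| ≈ 0.428 mm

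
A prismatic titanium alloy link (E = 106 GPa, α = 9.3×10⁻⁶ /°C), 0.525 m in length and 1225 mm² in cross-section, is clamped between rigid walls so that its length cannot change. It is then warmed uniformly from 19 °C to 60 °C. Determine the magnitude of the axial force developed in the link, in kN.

The ends cannot move, so σ = EαΔT = 106×10³ × 9.3×10⁻⁶ × 41 = 40.42 MPa.
Then P = σA = 40.42 × 1225 mm² = 49.51 kN, compressive.

P ≈ 49.5 kN (compressive)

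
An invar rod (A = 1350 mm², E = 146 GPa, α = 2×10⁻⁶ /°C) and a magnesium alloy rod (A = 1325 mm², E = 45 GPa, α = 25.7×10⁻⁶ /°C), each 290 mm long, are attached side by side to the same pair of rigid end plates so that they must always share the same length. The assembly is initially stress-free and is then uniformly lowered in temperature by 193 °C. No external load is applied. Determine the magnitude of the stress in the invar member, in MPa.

σ ≈ 155 MPa (compressive)

The magnesium alloy has the larger α, so on cooling it would change length more than the invar if both were free. The rigid plates force a common final length, so the magnesium alloy is put into tension and the invar into compression, with equal and opposite forces P (no external load).
Equating the net (thermal + elastic) strains gives |α₁ − α₂|·ΔT = P·[1/(A₁E₁) + 1/(A₂E₂)].
|α₁ − α₂|·ΔT = 23.7×10⁻⁶ × 193 = 0.004574.
1/(A₁E₁) + 1/(A₂E₂) = 1/(1350×146×10³) + 1/(1325×45×10³) = 2.185×10⁻⁸ N⁻¹.
P = 0.004574 / 2.185×10⁻⁸ = 209400 N = 209.4 kN.
σ_{invar} = P/A₁ = 209400/1350 = 155.1 MPa, compressive.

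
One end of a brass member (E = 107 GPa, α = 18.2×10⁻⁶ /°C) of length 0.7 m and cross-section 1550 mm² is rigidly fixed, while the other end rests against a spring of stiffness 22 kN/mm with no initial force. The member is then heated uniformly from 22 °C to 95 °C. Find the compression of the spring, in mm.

If the spring were absent the member would lengthen by αΔT L = 18.2×10⁻⁶ × 73 × 700 = 0.93 mm.
Let P be the compressive force at the spring. The member shortens elastically by PL/(AE) and the spring compresses by P/k; together these equal δ_free.
P [ L/(AE) + 1/k ] = δ_free → P [ 700/(1550×107×10³) + 1/(22×10³) ] = 0.93.
P = 0.93 / 4.968×10⁻⁵ = 18720 N.
Spring compression = P/k = 18720/(22×10³) = 0.851 mm.

δ ≈ 0.851 mm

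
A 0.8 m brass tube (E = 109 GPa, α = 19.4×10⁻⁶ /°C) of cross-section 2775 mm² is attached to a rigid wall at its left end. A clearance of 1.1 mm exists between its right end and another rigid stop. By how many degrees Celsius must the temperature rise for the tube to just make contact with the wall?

The gap closes when αΔT L = 1.1 mm, since the tube is still unstressed at that instant.
ΔT = 1.1 / (19.4×10⁻⁶ × 800) = 70.88 °C.

ΔT ≈ 70.9 °C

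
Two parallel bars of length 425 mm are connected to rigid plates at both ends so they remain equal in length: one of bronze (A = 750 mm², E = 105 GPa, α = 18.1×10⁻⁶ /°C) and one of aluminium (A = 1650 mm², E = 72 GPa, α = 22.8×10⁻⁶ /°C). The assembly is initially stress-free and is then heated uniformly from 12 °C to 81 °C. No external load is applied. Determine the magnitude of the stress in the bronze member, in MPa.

The aluminium has the larger α, so on heating it would change length more than the bronze if both were free. The rigid plates force a common final length, so the aluminium is put into compression and the bronze into tension, with equal and opposite forces P (no external load).
Equating the net (thermal + elastic) strains gives |α₁ − α₂|·ΔT = P·[1/(A₁E₁) + 1/(A₂E₂)].
|α₁ − α₂|·ΔT = 4.7×10⁻⁶ × 69 = 0.0003243.
1/(A₁E₁) + 1/(A₂E₂) = 1/(750×105×10³) + 1/(1650×72×10³) = 2.112×10⁻⁸ N⁻¹.
P = 0.0003243 / 2.112×10⁻⁸ = 15360 N = 15.36 kN.
σ_{bronze} = P/A₁ = 15360/750 = 20.48 MPa, tensile.

σ ≈ 20.5 MPa (tensile)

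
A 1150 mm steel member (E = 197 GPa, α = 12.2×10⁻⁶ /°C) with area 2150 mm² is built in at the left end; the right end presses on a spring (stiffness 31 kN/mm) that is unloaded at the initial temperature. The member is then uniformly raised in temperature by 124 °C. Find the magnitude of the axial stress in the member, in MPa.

σ ≈ 23.1 MPa (compressive)

If the spring were absent the member would lengthen by αΔT L = 12.2×10⁻⁶ × 124 × 1150 = 1.74 mm.
Let P be the compressive force at the spring. The member shortens elastically by PL/(AE) and the spring compresses by P/k; together these equal δ_free.
P [ L/(AE) + 1/k ] = δ_free → P [ 1150/(2150×197×10³) + 1/(31×10³) ] = 1.74.
P = 1.74 / 3.497×10⁻⁵ = 49740 N.
σ = P/A = 49740/2150 = 23.14 MPa.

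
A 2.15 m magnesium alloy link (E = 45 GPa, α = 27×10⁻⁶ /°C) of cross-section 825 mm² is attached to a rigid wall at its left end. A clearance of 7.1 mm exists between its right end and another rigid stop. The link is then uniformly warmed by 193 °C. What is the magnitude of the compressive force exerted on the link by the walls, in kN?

If the wall were absent the link would grow by αΔT L = 27×10⁻⁶ × 193 × 2150 = 11.2 mm.
The gap closes (δ_free > 7.1 mm) and the wall then resists a further 11.2 − 7.1 = 4.104 mm of expansion.
So σ = E(δ_free − g)/L = 45×10³ × 4.104/2150 = 85.89 MPa.
P = σA = 85.89 × 825 = 70.86 kN.

P ≈ 70.9 kN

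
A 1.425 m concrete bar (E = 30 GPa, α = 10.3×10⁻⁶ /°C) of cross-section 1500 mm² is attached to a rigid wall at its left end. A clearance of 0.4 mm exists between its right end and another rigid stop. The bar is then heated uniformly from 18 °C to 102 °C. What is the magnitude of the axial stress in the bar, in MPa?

σ ≈ 17.5 MPa (compressive)

If the wall were absent the bar would grow by αΔT L = 10.3×10⁻⁶ × 84 × 1425 = 1.233 mm.
After closing the 0.4 mm clearance, 1.233 − 0.4 = 0.8329 mm of expansion remains to be suppressed by the wall.
That suppressed elongation corresponds to σ = E·Δ/L = 30×10³ × 0.8329/1425 = 17.53 MPa.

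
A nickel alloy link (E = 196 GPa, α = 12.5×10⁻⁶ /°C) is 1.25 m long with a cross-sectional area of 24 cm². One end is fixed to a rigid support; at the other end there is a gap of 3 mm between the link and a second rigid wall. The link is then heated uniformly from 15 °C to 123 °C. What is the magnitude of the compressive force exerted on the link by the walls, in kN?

If the wall were absent the link would grow by αΔT L = 12.5×10⁻⁶ × 108 × 1250 = 1.687 mm.
This is smaller than the 3 mm clearance, so the link expands freely without reaching the stop — the stress is zero.

P ≈ 0 kN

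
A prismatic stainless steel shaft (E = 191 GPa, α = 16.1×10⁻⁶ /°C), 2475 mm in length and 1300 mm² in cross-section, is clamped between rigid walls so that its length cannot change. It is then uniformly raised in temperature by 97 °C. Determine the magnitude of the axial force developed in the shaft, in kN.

The ends cannot move, so σ = EαΔT = 191×10³ × 16.1×10⁻⁶ × 97 = 298.3 MPa.
Axial force P = σA = 298.3 × 1300 = 387800 N = 387.8 kN, compressive.

P ≈ 388 kN (compressive)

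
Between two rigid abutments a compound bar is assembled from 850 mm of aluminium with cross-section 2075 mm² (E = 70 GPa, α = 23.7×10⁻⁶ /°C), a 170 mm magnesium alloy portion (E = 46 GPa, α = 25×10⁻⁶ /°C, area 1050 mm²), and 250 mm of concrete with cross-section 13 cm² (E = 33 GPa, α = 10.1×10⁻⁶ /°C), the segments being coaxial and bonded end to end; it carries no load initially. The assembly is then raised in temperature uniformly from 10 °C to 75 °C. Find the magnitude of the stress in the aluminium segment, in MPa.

With the walls removed the bar would change length by δ_free = Σ αᵢΔT Lᵢ = 23.7×10⁻⁶×65×850 + 25×10⁻⁶×65×170 + 10.1×10⁻⁶×65×250 = 1.75 mm.
The rigid supports impose zero overall length change; the single axial force P common to all segments must satisfy P Σ Lᵢ/(AᵢEᵢ) = δ_free.
The series flexibility is Σ Lᵢ/(AᵢEᵢ) = 850/(2075×70×10³) + 170/(1050×46×10³) + 250/(1300×33×10³) = 1.52×10⁻⁵ mm/N.
Hence P = δ_free / Σ(L/AE) = 1.75/1.52×10⁻⁵ = 115.1 kN (compressive).
σ_{aluminium} = P / A = 115100 / 2075 = 55.48 MPa.

σ ≈ 55.5 MPa (compressive)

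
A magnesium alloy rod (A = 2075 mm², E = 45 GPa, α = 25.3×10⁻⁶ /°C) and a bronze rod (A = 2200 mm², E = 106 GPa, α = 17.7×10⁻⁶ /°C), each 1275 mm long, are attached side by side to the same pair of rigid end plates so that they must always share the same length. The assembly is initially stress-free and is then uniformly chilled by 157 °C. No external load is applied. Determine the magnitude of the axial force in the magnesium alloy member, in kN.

Equilibrium of a rigid end plate with no external load gives equal and opposite internal forces ±P in the two members. Since α_{magnesium alloy} > α_{bronze}, cooling drives the magnesium alloy into tension and the bronze into compression.
Setting the final lengths equal and cancelling L: (α₁ − α₂)ΔT = P/(A₁E₁) + P/(A₂E₂).
|α₁ − α₂|·ΔT = 7.6×10⁻⁶ × 157 = 0.001193.
1/(A₁E₁) + 1/(A₂E₂) = 1/(2075×45×10³) + 1/(2200×106×10³) = 1.5×10⁻⁸ N⁻¹.
P = 0.001193 / 1.5×10⁻⁸ = 79560 N = 79.56 kN.

P ≈ 79.6 kN (tensile in the magnesium alloy)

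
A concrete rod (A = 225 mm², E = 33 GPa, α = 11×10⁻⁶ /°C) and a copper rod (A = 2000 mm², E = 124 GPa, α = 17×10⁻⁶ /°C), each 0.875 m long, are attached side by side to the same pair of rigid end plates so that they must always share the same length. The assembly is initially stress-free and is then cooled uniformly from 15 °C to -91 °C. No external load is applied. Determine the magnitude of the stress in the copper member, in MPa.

σ ≈ 2.29 MPa (tensile)

Both members must finish at the same length. With the larger α, the copper tends to over-contract; the plates restrain it, putting the copper in tension and the concrete in compression. With no external load the two internal forces are equal and opposite, magnitude P.
Equating the net (thermal + elastic) strains gives |α₁ − α₂|·ΔT = P·[1/(A₁E₁) + 1/(A₂E₂)].
|α₁ − α₂|·ΔT = 6×10⁻⁶ × 106 = 0.000636.
1/(A₁E₁) + 1/(A₂E₂) = 1/(225×33×10³) + 1/(2000×124×10³) = 1.387×10⁻⁷ N⁻¹.
So P = 0.000636 / 1.387×10⁻⁷ = 4.585 kN.
σ_{copper} = P/A₂ = 4585/2000 = 2.293 MPa, tensile.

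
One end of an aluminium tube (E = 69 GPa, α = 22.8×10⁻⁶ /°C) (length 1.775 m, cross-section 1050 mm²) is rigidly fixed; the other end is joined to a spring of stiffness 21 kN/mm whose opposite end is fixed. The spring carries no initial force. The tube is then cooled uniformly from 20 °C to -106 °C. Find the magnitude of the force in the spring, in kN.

The unrestrained thermal change is αΔT L = 22.8×10⁻⁶ × 126 × 1775 = 5.099 mm.
Let P be the tensile force in the spring. The tube extends elastically by PL/(AE) and the spring stretches by P/k; together these equal δ_free.
P [ L/(AE) + 1/k ] = δ_free → P [ 1775/(1050×69×10³) + 1/(21×10³) ] = 5.099.
P = 5.099 / 7.212×10⁻⁵ = 70710 N.

P ≈ 70.7 kN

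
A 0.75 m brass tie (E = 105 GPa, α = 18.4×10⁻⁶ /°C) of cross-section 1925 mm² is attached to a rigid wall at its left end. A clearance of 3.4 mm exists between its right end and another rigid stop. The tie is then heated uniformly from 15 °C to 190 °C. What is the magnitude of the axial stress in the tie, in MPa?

Unrestrained expansion: δ_free = αΔT L = 18.4×10⁻⁶ × 175 × 750 = 2.415 mm.
This is smaller than the 3.4 mm clearance, so the tie expands freely without reaching the stop — the stress is zero.

σ ≈ 0 MPa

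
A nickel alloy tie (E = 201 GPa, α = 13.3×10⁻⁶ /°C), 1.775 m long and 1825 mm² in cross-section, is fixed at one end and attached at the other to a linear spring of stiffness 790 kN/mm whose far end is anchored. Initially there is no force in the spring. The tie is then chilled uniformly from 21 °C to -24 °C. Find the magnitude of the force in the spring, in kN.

The unrestrained thermal change is αΔT L = 13.3×10⁻⁶ × 45 × 1775 = 1.062 mm.
Let P be the tensile force in the spring. The tie extends elastically by PL/(AE) and the spring stretches by P/k; together these equal δ_free.
P [ L/(AE) + 1/k ] = δ_free → P [ 1775/(1825×201×10³) + 1/(790×10³) ] = 1.062.
P = 1.062 / 6.105×10⁻⁶ = 174000 N.

P ≈ 174 kN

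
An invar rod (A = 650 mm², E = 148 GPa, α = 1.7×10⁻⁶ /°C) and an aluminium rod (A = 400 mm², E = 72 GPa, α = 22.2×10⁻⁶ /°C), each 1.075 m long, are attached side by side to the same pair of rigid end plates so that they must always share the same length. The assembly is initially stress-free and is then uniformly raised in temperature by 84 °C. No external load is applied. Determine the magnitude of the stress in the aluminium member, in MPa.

Equilibrium of a rigid end plate with no external load gives equal and opposite internal forces ±P in the two members. Since α_{aluminium} > α_{invar}, heating drives the aluminium into compression and the invar into tension.
Compatibility of the two members (thermal + elastic change equal): (α₁ − α₂)ΔT = P·[1/(A₁E₁) + 1/(A₂E₂)].
|α₁ − α₂|·ΔT = 20.5×10⁻⁶ × 84 = 0.001722.
1/(A₁E₁) + 1/(A₂E₂) = 1/(650×148×10³) + 1/(400×72×10³) = 4.512×10⁻⁸ N⁻¹.
P = 0.001722 / 4.512×10⁻⁸ = 38170 N = 38.17 kN.
σ_{aluminium} = P/A₂ = 38170/400 = 95.42 MPa, compressive.

σ ≈ 95.4 MPa (compressive)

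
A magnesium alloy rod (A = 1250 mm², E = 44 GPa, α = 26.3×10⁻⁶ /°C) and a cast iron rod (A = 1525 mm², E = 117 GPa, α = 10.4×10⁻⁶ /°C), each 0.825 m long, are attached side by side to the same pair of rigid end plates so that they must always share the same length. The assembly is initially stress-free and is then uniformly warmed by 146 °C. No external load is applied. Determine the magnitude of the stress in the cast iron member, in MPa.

σ ≈ 64 MPa (tensile)

Both members must finish at the same length. With the larger α, the magnesium alloy tends to over-expand; the plates restrain it, putting the magnesium alloy in compression and the cast iron in tension. With no external load the two internal forces are equal and opposite, magnitude P.
Setting the final lengths equal and cancelling L: (α₁ − α₂)ΔT = P/(A₁E₁) + P/(A₂E₂).
|α₁ − α₂|·ΔT = 15.9×10⁻⁶ × 146 = 0.002321.
1/(A₁E₁) + 1/(A₂E₂) = 1/(1250×44×10³) + 1/(1525×117×10³) = 2.379×10⁻⁸ N⁻¹.
P = 0.002321 / 2.379×10⁻⁸ = 97590 N = 97.59 kN.
σ_{cast iron} = P/A₂ = 97590/1525 = 64 MPa, tensile.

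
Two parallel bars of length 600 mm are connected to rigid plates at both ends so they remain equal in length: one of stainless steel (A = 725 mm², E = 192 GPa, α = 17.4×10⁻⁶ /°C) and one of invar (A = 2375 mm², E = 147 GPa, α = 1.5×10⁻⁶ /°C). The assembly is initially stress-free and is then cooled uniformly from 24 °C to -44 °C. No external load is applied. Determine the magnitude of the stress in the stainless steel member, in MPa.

The stainless steel has the larger α, so on cooling it would change length more than the invar if both were free. The rigid plates force a common final length, so the stainless steel is put into tension and the invar into compression, with equal and opposite forces P (no external load).
Setting the final lengths equal and cancelling L: (α₁ − α₂)ΔT = P/(A₁E₁) + P/(A₂E₂).
|α₁ − α₂|·ΔT = 15.9×10⁻⁶ × 68 = 0.001081.
1/(A₁E₁) + 1/(A₂E₂) = 1/(725×192×10³) + 1/(2375×147×10³) = 1.005×10⁻⁸ N⁻¹.
So P = 0.001081 / 1.005×10⁻⁸ = 107.6 kN.
σ_{stainless steel} = P/A₁ = 107600/725 = 148.4 MPa, tensile.

σ ≈ 148 MPa (tensile)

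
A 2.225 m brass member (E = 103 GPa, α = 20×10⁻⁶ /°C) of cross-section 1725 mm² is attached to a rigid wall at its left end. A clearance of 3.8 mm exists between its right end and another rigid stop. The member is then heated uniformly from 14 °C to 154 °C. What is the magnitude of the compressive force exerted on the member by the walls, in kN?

Unrestrained expansion: δ_free = αΔT L = 20×10⁻⁶ × 140 × 2225 = 6.23 mm.
After closing the 3.8 mm clearance, 6.23 − 3.8 = 2.43 mm of expansion remains to be suppressed by the wall.
So σ = E(δ_free − g)/L = 103×10³ × 2.43/2225 = 112.5 MPa.
P = σA = 112.5 × 1725 = 194 kN.

P ≈ 194 kN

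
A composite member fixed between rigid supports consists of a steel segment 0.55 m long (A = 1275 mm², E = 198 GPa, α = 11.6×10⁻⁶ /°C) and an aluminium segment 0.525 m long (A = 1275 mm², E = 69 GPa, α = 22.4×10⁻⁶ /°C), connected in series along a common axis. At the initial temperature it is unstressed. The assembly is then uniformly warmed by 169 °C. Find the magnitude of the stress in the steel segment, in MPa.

Free thermal expansion of the whole bar: Σ αᵢΔT Lᵢ = 11.6×10⁻⁶×169×550 + 22.4×10⁻⁶×169×525 = 3.066 mm.
The walls prevent any net length change, so an axial force P (same in every segment) develops. Compatibility: P · Σ Lᵢ/(AᵢEᵢ) = δ_free.
Σ Lᵢ/(AᵢEᵢ) = 550/(1275×198×10³) + 525/(1275×69×10³) = 8.146×10⁻⁶ mm/N.
Hence P = δ_free / Σ(L/AE) = 3.066/8.146×10⁻⁶ = 376.3 kN (compressive).
σ_{steel} = P / A = 376300 / 1275 = 295.2 MPa.

σ ≈ 295 MPa (compressive)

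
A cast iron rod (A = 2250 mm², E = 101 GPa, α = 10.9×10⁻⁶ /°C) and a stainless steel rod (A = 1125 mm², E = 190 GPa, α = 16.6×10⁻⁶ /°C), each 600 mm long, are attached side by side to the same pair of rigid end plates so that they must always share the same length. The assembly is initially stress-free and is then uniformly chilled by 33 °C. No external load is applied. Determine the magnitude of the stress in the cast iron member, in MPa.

The stainless steel has the larger α, so on cooling it would change length more than the cast iron if both were free. The rigid plates force a common final length, so the stainless steel is put into tension and the cast iron into compression, with equal and opposite forces P (no external load).
Compatibility of the two members (thermal + elastic change equal): (α₁ − α₂)ΔT = P·[1/(A₁E₁) + 1/(A₂E₂)].
|α₁ − α₂|·ΔT = 5.7×10⁻⁶ × 33 = 0.0001881.
1/(A₁E₁) + 1/(A₂E₂) = 1/(2250×101×10³) + 1/(1125×190×10³) = 9.079×10⁻⁹ N⁻¹.
P = 0.0001881 / 9.079×10⁻⁹ = 20720 N = 20.72 kN.
σ_{cast iron} = P/A₁ = 20720/2250 = 9.208 MPa, compressive.

σ ≈ 9.21 MPa (compressive)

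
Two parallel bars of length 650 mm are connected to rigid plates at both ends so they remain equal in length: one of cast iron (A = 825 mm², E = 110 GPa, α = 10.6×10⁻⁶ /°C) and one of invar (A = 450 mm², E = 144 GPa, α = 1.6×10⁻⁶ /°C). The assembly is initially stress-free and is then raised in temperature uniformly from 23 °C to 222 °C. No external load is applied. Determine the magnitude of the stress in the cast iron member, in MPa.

Equilibrium of a rigid end plate with no external load gives equal and opposite internal forces ±P in the two members. Since α_{cast iron} > α_{invar}, heating drives the cast iron into compression and the invar into tension.
Compatibility of the two members (thermal + elastic change equal): (α₁ − α₂)ΔT = P·[1/(A₁E₁) + 1/(A₂E₂)].
|α₁ − α₂|·ΔT = 9×10⁻⁶ × 199 = 0.001791.
1/(A₁E₁) + 1/(A₂E₂) = 1/(825×110×10³) + 1/(450×144×10³) = 2.645×10⁻⁸ N⁻¹.
P = 0.001791 / 2.645×10⁻⁸ = 67710 N = 67.71 kN.
σ_{cast iron} = P/A₁ = 67710/825 = 82.07 MPa, compressive.

σ ≈ 82.1 MPa (compressive)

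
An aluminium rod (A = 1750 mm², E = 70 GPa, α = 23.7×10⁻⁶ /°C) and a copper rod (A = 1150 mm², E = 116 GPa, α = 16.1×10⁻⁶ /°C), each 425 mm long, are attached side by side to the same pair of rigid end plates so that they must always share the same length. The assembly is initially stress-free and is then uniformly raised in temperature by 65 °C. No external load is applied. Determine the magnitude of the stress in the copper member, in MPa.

σ ≈ 27.4 MPa (tensile)

Both members must finish at the same length. With the larger α, the aluminium tends to over-expand; the plates restrain it, putting the aluminium in compression and the copper in tension. With no external load the two internal forces are equal and opposite, magnitude P.
Equating the net (thermal + elastic) strains gives |α₁ − α₂|·ΔT = P·[1/(A₁E₁) + 1/(A₂E₂)].
|α₁ − α₂|·ΔT = 7.6×10⁻⁶ × 65 = 0.000494.
1/(A₁E₁) + 1/(A₂E₂) = 1/(1750×70×10³) + 1/(1150×116×10³) = 1.566×10⁻⁸ N⁻¹.
P = 0.000494 / 1.566×10⁻⁸ = 31550 N = 31.55 kN.
σ_{copper} = P/A₂ = 31550/1150 = 27.43 MPa, tensile.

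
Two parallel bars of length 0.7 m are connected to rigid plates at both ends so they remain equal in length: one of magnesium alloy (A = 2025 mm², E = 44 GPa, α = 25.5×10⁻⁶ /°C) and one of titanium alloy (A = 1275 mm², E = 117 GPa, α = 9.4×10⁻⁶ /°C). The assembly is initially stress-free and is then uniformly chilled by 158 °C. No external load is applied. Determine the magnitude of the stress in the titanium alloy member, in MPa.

σ ≈ 111 MPa (compressive)

Both members must finish at the same length. With the larger α, the magnesium alloy tends to over-contract; the plates restrain it, putting the magnesium alloy in tension and the titanium alloy in compression. With no external load the two internal forces are equal and opposite, magnitude P.
Compatibility of the two members (thermal + elastic change equal): (α₁ − α₂)ΔT = P·[1/(A₁E₁) + 1/(A₂E₂)].
|α₁ − α₂|·ΔT = 16.1×10⁻⁶ × 158 = 0.002544.
1/(A₁E₁) + 1/(A₂E₂) = 1/(2025×44×10³) + 1/(1275×117×10³) = 1.793×10⁻⁸ N⁻¹.
P = 0.002544 / 1.793×10⁻⁸ = 141900 N = 141.9 kN.
σ_{titanium alloy} = P/A₂ = 141900/1275 = 111.3 MPa, compressive.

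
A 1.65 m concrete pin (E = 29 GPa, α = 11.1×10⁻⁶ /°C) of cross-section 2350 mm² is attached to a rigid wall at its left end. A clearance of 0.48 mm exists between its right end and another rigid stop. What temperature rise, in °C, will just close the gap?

The gap closes when αΔT L = 0.48 mm, since the pin is still unstressed at that instant.
ΔT = 0.48 / (11.1×10⁻⁶ × 1650) = 26.21 °C.

ΔT ≈ 26.2 °C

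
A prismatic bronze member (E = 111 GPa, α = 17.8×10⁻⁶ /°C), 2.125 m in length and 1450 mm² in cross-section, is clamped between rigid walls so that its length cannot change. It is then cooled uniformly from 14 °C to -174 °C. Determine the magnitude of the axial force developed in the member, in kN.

With zero net strain, σ = E·αΔT = 111 GPa × 17.8×10⁻⁶ × 188 = 371.5 MPa.
Axial force P = σA = 371.5 × 1450 = 538600 N = 538.6 kN, tensile.

P ≈ 539 kN (tensile)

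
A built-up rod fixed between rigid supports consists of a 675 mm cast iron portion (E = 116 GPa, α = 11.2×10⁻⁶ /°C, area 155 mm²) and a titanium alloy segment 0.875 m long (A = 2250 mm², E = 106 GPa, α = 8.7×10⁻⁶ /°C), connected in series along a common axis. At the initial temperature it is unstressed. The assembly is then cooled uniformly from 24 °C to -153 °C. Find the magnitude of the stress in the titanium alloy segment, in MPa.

σ ≈ 29 MPa (tensile)

If the supports were absent, the total length change would be Σ αᵢΔT Lᵢ = 11.2×10⁻⁶×177×675 + 8.7×10⁻⁶×177×875 = 2.686 mm.
The rigid supports impose zero overall length change; the single axial force P common to all segments must satisfy P Σ Lᵢ/(AᵢEᵢ) = δ_free.
The series flexibility is Σ Lᵢ/(AᵢEᵢ) = 675/(155×116×10³) + 875/(2250×106×10³) = 4.121×10⁻⁵ mm/N.
P = 2.686 / 4.121×10⁻⁵ = 65170 N = 65.17 kN, tensile.
σ_{titanium alloy} = P / A = 65170 / 2250 = 28.96 MPa.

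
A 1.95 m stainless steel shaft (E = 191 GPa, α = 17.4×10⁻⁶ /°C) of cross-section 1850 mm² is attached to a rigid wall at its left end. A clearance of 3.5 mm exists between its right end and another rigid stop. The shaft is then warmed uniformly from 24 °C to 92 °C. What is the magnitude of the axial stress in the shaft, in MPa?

If the wall were absent the shaft would grow by αΔT L = 17.4×10⁻⁶ × 68 × 1950 = 2.307 mm.
This is smaller than the 3.5 mm clearance, so the shaft expands freely without reaching the stop — the stress is zero.

σ ≈ 0 MPa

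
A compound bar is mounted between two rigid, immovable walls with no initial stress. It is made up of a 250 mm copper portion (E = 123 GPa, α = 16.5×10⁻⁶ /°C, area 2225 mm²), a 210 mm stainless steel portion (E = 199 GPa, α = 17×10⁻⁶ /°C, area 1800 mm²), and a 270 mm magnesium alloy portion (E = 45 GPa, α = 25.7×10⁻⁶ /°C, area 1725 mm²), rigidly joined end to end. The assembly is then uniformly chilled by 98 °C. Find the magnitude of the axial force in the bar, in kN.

P ≈ 288 kN (tensile)

If the supports were absent, the total length change would be Σ αᵢΔT Lᵢ = 16.5×10⁻⁶×98×250 + 17×10⁻⁶×98×210 + 25.7×10⁻⁶×98×270 = 1.434 mm.
The walls prevent any net length change, so an axial force P (same in every segment) develops. Compatibility: P · Σ Lᵢ/(AᵢEᵢ) = δ_free.
The series flexibility is Σ Lᵢ/(AᵢEᵢ) = 250/(2225×123×10³) + 210/(1800×199×10³) + 270/(1725×45×10³) = 4.978×10⁻⁶ mm/N.
So P = 1.434 / 4.978×10⁻⁶ = 288.1 kN, tensile.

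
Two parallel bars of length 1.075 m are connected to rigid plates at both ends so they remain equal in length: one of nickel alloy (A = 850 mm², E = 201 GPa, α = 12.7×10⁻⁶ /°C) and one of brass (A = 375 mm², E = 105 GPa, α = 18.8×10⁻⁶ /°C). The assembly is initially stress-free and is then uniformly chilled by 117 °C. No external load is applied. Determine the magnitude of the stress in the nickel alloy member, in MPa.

σ ≈ 26.9 MPa (compressive)

The brass has the larger α, so on cooling it would change length more than the nickel alloy if both were free. The rigid plates force a common final length, so the brass is put into tension and the nickel alloy into compression, with equal and opposite forces P (no external load).
Setting the final lengths equal and cancelling L: (α₁ − α₂)ΔT = P/(A₁E₁) + P/(A₂E₂).
|α₁ − α₂|·ΔT = 6.1×10⁻⁶ × 117 = 0.0007137.
1/(A₁E₁) + 1/(A₂E₂) = 1/(850×201×10³) + 1/(375×105×10³) = 3.125×10⁻⁸ N⁻¹.
P = 0.0007137 / 3.125×10⁻⁸ = 22840 N = 22.84 kN.
σ_{nickel alloy} = P/A₁ = 22840/850 = 26.87 MPa, compressive.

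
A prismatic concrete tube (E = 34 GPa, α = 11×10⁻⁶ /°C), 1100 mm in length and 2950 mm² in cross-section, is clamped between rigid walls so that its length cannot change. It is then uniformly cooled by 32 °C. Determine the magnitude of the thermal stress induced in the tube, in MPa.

σ ≈ 12 MPa (tensile)

Because both ends are immovable the net strain is zero, and the suppressed thermal strain is αΔT = 11×10⁻⁶ × 32 = 352×10⁻⁶.
σ = EαΔT = 34×10³ × 11×10⁻⁶ × 32 = 11.97 MPa (tensile; the tube is trying to contract).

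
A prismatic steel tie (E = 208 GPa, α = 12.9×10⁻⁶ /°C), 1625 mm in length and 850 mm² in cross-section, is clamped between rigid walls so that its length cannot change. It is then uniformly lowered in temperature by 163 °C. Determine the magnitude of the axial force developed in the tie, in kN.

P ≈ 372 kN (tensile)

Full restraint means ε = 0, so the stress is σ = EαΔT = 208×10³ × 12.9×10⁻⁶ × 163 = 437.4 MPa.
Then P = σA = 437.4 × 850 mm² = 371.8 kN, tensile.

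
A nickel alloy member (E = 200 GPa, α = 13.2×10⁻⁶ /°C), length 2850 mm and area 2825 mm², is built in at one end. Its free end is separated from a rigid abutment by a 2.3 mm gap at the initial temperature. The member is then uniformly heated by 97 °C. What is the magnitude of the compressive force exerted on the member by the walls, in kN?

P ≈ 267 kN

Free thermal elongation = αΔT L = 13.2×10⁻⁶ × 97 × 2850 = 3.649 mm.
This exceeds the 2.3 mm gap, so the wall pushes back. The portion of expansion that must be recovered elastically is δ_free − gap = 3.649 − 2.3 = 1.349 mm.
That suppressed elongation corresponds to σ = E·Δ/L = 200×10³ × 1.349/2850 = 94.68 MPa.
P = σA = 94.68 × 2825 = 267.5 kN.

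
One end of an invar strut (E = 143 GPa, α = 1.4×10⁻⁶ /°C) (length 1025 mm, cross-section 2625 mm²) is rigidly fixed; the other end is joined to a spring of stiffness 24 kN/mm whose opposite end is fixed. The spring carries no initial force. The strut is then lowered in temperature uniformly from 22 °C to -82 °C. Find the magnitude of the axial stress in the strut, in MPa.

σ ≈ 1.28 MPa (tensile)

The unrestrained thermal change is αΔT L = 1.4×10⁻⁶ × 104 × 1025 = 0.1492 mm.
With a force P in the spring, the elastic change of the strut is PL/(AE) and that of the spring is P/k; compatibility requires their sum to equal δ_free.
So P = δ_free / [L/(AE) + 1/k] = 0.1492 / [ 1025/(2625×143×10³) + 1/(24×10³) ].
P = 0.1492 / 4.44×10⁻⁵ = 3361 N.
σ = P/A = 3361/2625 = 1.281 MPa.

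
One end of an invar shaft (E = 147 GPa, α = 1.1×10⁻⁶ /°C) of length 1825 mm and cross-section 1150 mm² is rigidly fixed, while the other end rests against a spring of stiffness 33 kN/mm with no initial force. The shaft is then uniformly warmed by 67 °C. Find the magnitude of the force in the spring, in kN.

P ≈ 3.27 kN

The unrestrained thermal change is αΔT L = 1.1×10⁻⁶ × 67 × 1825 = 0.1345 mm.
With a force P in the spring, the elastic change of the shaft is PL/(AE) and that of the spring is P/k; compatibility requires their sum to equal δ_free.
So P = δ_free / [L/(AE) + 1/k] = 0.1345 / [ 1825/(1150×147×10³) + 1/(33×10³) ].
P = 0.1345 / 4.11×10⁻⁵ = 3273 N.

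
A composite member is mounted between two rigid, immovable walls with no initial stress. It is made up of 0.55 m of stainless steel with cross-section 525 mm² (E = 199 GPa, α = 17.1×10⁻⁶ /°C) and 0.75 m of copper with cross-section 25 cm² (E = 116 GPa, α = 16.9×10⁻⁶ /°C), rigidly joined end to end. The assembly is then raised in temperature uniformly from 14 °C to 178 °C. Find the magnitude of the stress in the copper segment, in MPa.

σ ≈ 185 MPa (compressive)

Free thermal expansion of the whole bar: Σ αᵢΔT Lᵢ = 17.1×10⁻⁶×164×550 + 16.9×10⁻⁶×164×750 = 3.621 mm.
The walls prevent any net length change, so an axial force P (same in every segment) develops. Compatibility: P · Σ Lᵢ/(AᵢEᵢ) = δ_free.
Σ Lᵢ/(AᵢEᵢ) = 550/(525×199×10³) + 750/(2500×116×10³) = 7.851×10⁻⁶ mm/N.
So P = 3.621 / 7.851×10⁻⁶ = 461.3 kN, compressive.
σ_{copper} = P / A = 461300 / 2500 = 184.5 MPa.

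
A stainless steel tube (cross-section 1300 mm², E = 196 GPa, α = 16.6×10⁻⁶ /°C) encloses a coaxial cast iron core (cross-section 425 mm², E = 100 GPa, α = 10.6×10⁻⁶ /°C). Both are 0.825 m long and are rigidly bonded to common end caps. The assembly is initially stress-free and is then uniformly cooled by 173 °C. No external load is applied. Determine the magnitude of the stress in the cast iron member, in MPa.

σ ≈ 89 MPa (compressive)

Equilibrium of a rigid end plate with no external load gives equal and opposite internal forces ±P in the two members. Since α_{stainless steel} > α_{cast iron}, cooling drives the stainless steel into tension and the cast iron into compression.
Setting the final lengths equal and cancelling L: (α₁ − α₂)ΔT = P/(A₁E₁) + P/(A₂E₂).
|α₁ − α₂|·ΔT = 6×10⁻⁶ × 173 = 0.001038.
1/(A₁E₁) + 1/(A₂E₂) = 1/(1300×196×10³) + 1/(425×100×10³) = 2.745×10⁻⁸ N⁻¹.
P = 0.001038 / 2.745×10⁻⁸ = 37810 N = 37.81 kN.
σ_{cast iron} = P/A₂ = 37810/425 = 88.96 MPa, compressive.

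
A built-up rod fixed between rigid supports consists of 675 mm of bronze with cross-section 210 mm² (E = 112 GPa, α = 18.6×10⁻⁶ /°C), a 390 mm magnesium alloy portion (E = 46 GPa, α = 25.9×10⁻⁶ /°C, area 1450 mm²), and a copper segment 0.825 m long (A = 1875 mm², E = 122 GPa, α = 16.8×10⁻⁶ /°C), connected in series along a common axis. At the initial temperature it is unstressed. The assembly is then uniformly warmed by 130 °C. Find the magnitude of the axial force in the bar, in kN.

If the supports were absent, the total length change would be Σ αᵢΔT Lᵢ = 18.6×10⁻⁶×130×675 + 25.9×10⁻⁶×130×390 + 16.8×10⁻⁶×130×825 = 4.747 mm.
The rigid supports impose zero overall length change; the single axial force P common to all segments must satisfy P Σ Lᵢ/(AᵢEᵢ) = δ_free.
The series flexibility is Σ Lᵢ/(AᵢEᵢ) = 675/(210×112×10³) + 390/(1450×46×10³) + 825/(1875×122×10³) = 3.815×10⁻⁵ mm/N.
So P = 4.747 / 3.815×10⁻⁵ = 124.4 kN, compressive.

P ≈ 124 kN (compressive)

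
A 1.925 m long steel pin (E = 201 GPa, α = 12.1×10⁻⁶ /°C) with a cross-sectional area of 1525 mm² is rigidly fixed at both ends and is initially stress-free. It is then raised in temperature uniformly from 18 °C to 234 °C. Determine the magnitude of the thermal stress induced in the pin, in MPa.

σ ≈ 525 MPa (compressive)

Because both ends are immovable the net strain is zero, and the suppressed thermal strain is αΔT = 12.1×10⁻⁶ × 216 = 2613.6×10⁻⁶.
Hence σ = E·αΔT = 201×10³ × 2613.6×10⁻⁶ = 525.3 MPa, compressive.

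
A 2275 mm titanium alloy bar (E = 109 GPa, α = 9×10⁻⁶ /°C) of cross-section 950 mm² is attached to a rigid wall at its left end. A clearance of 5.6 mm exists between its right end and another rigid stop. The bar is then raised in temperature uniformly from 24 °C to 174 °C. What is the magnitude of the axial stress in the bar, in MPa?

σ ≈ 0 MPa

Free thermal elongation = αΔT L = 9×10⁻⁶ × 150 × 2275 = 3.071 mm.
Since δ_free = 3.07 mm is less than the 5.6 mm gap, the bar never touches the wall. No axial force develops.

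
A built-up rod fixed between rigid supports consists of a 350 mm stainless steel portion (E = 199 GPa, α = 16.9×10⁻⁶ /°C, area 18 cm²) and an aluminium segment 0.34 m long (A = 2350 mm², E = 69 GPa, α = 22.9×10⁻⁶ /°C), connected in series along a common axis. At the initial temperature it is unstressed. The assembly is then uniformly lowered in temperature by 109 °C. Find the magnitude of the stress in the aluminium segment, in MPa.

σ ≈ 207 MPa (tensile)

Free thermal contraction of the whole bar: Σ αᵢΔT Lᵢ = 16.9×10⁻⁶×109×350 + 22.9×10⁻⁶×109×340 = 1.493 mm.
The rigid supports impose zero overall length change; the single axial force P common to all segments must satisfy P Σ Lᵢ/(AᵢEᵢ) = δ_free.
The series flexibility is Σ Lᵢ/(AᵢEᵢ) = 350/(1800×199×10³) + 340/(2350×69×10³) = 3.074×10⁻⁶ mm/N.
Hence P = δ_free / Σ(L/AE) = 1.493/3.074×10⁻⁶ = 485.8 kN (tensile).
σ_{aluminium} = P / A = 485800 / 2350 = 206.7 MPa.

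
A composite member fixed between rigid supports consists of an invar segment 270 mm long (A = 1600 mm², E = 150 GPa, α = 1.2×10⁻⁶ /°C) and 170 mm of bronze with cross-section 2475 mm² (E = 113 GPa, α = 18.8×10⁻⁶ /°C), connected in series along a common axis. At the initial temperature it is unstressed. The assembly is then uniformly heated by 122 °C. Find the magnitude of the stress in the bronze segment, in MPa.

Free thermal expansion of the whole bar: Σ αᵢΔT Lᵢ = 1.2×10⁻⁶×122×270 + 18.8×10⁻⁶×122×170 = 0.4294 mm.
The rigid supports impose zero overall length change; the single axial force P common to all segments must satisfy P Σ Lᵢ/(AᵢEᵢ) = δ_free.
The series flexibility is Σ Lᵢ/(AᵢEᵢ) = 270/(1600×150×10³) + 170/(2475×113×10³) = 1.733×10⁻⁶ mm/N.
Hence P = δ_free / Σ(L/AE) = 0.4294/1.733×10⁻⁶ = 247.8 kN (compressive).
σ_{bronze} = P / A = 247800 / 2475 = 100.1 MPa.

σ ≈ 100 MPa (compressive)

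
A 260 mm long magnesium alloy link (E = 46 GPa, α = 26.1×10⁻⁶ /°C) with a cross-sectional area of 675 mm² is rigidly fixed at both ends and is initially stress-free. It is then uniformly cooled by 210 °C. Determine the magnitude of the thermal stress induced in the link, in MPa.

With length fixed, the mechanical strain must cancel the thermal strain αΔT = 26.1×10⁻⁶ × 210 = 5481×10⁻⁶.
σ = EαΔT = 46×10³ × 26.1×10⁻⁶ × 210 = 252.1 MPa (tensile; the link is trying to contract).

σ ≈ 252 MPa (tensile)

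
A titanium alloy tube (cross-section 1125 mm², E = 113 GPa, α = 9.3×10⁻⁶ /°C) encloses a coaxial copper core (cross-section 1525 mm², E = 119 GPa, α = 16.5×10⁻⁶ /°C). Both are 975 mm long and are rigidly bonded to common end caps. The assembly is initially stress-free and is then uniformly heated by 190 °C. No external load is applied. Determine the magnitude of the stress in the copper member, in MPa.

σ ≈ 67.1 MPa (compressive)

The copper has the larger α, so on heating it would change length more than the titanium alloy if both were free. The rigid plates force a common final length, so the copper is put into compression and the titanium alloy into tension, with equal and opposite forces P (no external load).
Setting the final lengths equal and cancelling L: (α₁ − α₂)ΔT = P/(A₁E₁) + P/(A₂E₂).
|α₁ − α₂|·ΔT = 7.2×10⁻⁶ × 190 = 0.001368.
1/(A₁E₁) + 1/(A₂E₂) = 1/(1125×113×10³) + 1/(1525×119×10³) = 1.338×10⁻⁸ N⁻¹.
So P = 0.001368 / 1.338×10⁻⁸ = 102.3 kN.
σ_{copper} = P/A₂ = 102300/1525 = 67.06 MPa, compressive.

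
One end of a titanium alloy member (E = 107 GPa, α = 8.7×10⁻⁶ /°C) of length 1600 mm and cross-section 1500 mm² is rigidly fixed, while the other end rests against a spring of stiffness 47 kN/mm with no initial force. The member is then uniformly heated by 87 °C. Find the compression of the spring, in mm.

Free thermal expansion: δ_free = αΔT L = 8.7×10⁻⁶ × 87 × 1600 = 1.211 mm.
With a force P in the spring, the elastic change of the member is PL/(AE) and that of the spring is P/k; compatibility requires their sum to equal δ_free.
So P = δ_free / [L/(AE) + 1/k] = 1.211 / [ 1600/(1500×107×10³) + 1/(47×10³) ].
P = 1.211 / 3.125×10⁻⁵ = 38760 N.
Spring compression = P/k = 38760/(47×10³) = 0.8247 mm.

δ ≈ 0.825 mm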